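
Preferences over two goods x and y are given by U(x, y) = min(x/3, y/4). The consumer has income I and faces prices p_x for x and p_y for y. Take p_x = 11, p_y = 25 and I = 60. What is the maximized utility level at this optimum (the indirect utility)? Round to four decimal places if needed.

V = 0.4511

With perfect complements, no substitution: consume in ratio x:y = 3:4.
Budget: p_x·x + p_y·(4/3)·x = I, so (3·p_x + 4·p_y)·x = 3·I.
Demand: x*(p_x,p_y,I) = 3·I/(3·p_x + 4·p_y), y* = 4·I/(3·p_x + 4·p_y).
Here 3·11 + 4·25 = 133, giving x* = 1.3534 and y* = 1.8045.
Utility at the optimum: U(1.3534, 1.8045) = 0.4511.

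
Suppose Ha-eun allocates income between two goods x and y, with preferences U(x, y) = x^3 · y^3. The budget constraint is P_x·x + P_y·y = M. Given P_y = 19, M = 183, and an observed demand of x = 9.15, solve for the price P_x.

P_x = 10

The MRS is y/x. Set MRS = P_x/P_y.
Rearranging, P_y·y = P_x·x. Substituting into the budget gives P_x·x·(1 + 1) = M.
Demand: x*(P_x,P_y,M) = 0.5·M/P_x and y* = 0.5·M/P_y.
Set x* = 9.15 in the demand function and solve for P_x: P_x = 10.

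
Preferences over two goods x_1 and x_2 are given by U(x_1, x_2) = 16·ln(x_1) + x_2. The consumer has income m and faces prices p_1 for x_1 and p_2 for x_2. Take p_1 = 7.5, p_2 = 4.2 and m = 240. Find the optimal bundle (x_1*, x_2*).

x_1* = 8.96, x_2* = 41.1429

At the given prices: x_1* = 16·4.2/7.5 = 8.96, and x_2* = 41.1429.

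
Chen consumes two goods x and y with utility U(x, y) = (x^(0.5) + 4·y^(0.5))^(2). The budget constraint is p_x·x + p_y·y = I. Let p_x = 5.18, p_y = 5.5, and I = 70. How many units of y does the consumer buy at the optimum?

MU_x ∝ x^(-0.5), MU_y ∝ 4·y^(-0.5), so MRS = (1/4)·(y/x)^(0.5) = p_x/p_y.
Hence y/x = (4·p_x/p_y)^(1/(0.5)), i.e. raised to the 2 power.
Substitute y = (y/x)·x into the budget: x* = I/(p_x + p_y·(y/x)).
Numerically y/x = 14.192344, so x* = 70/(5.18 + 5.5·14.192344) = 0.841 and y* = 14.192344·0.841 = 11.9352.

y* = 11.9352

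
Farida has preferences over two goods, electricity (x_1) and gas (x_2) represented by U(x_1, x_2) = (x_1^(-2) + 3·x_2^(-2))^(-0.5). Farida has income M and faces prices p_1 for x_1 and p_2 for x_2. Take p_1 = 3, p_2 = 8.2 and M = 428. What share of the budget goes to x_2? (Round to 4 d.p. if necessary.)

share on x_2 = 0.7382

MRS = MU_x_1/MU_x_2 = (1/3)·(x_2/x_1)^(3). Set equal to p_1/p_2.
Solve for the ratio: x_2/x_1 = [3·p_1/p_2]^(1/3).
Substitute x_2 = (x_2/x_1)·x_1 into the budget: x_1* = M/(p_1 + p_2·(x_2/x_1)).
Numerically x_2/x_1 = 1.031517, so x_1* = 428/(3 + 8.2·1.031517) = 37.3524 and x_2* = 1.031517·37.3524 = 38.5296.
Expenditure on x_2: 8.2·38.5296 = 315.9428; share = 0.7382.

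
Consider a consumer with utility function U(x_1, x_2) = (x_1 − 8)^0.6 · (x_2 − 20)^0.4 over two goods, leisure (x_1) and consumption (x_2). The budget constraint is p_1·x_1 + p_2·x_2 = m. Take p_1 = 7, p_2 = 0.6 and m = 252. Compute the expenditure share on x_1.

share on x_1 = 0.6603

This is Cobb-Douglas in (x_1−8, x_2−20): tangency gives 0.6·p_2·(x_2−20) = 0.4·p_1·(x_1−8).
Substituting into the budget: x_1* = 8 + 0.6·(m − 8·p_1 − 20·p_2)/p_1, and x_2* = 20 + 0.4·(…)/p_2.
Discretionary income = 252 − 8·7 − 20·0.6 = 184; x_1* = 8 + 0.6·184/7 = 23.7714; x_2* = 20 + 0.4·184/0.6 = 142.6667.
Expenditure on x_1: 7·23.7714 = 166.4; share = 0.6603.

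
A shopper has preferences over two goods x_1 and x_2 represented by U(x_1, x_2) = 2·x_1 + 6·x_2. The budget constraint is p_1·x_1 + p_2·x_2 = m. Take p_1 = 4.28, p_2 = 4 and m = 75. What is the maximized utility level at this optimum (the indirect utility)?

V = 112.5

Linear utility — the consumer picks whichever good has higher MU/price: 2/4.28 = 0.4673 vs 6/4 = 1.5.
x_2 gives more utility per dollar, so spend all income on x_2: x_2* = m/p_2, x_1* = 0.
Numerically: x_1* = 0, x_2* = 18.75.
Utility at the optimum: U(0, 18.75) = 112.5.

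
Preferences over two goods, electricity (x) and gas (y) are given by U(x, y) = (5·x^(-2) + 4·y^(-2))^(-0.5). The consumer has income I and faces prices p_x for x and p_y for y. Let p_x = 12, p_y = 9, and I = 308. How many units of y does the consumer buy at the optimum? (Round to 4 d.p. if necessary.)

y* = 14.8472

MU_x ∝ 5·x^(-3), MU_y ∝ 4·y^(-3), so MRS = (5/4)·(y/x)^(3) = p_x/p_y.
Solve for the ratio: y/x = [(4/5)·p_x/p_y]^(1/3).
With the ratio pinned down, the budget gives x* = I/(p_x + p_y·(y/x)) and y* = (y/x)·x*.
Numerically y/x = 1.021746, so x* = 308/(12 + 9·1.021746) = 14.5312 and y* = 1.021746·14.5312 = 14.8472.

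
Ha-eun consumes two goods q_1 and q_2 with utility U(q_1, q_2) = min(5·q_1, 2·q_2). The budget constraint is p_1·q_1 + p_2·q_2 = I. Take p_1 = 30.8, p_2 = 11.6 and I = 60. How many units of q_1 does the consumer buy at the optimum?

Leontief preferences: the optimum is at the kink where q_1/2 = q_2/5, i.e. q_2 = (5/2)·q_1.
Budget: p_1·q_1 + p_2·(5/2)·q_1 = I, so (2·p_1 + 5·p_2)·q_1 = 2·I.
Demand: q_1*(p_1,p_2,I) = 2·I/(2·p_1 + 5·p_2), q_2* = 5·I/(2·p_1 + 5·p_2).
Here 2·30.8 + 5·11.6 = 119.6, giving q_1* = 1.0033.

q_1* = 1.0033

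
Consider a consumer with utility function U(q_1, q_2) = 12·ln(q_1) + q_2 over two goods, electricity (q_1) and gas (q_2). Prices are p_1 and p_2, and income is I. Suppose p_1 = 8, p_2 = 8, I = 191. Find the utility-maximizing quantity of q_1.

q_1* = 12

MU_q_1 = 12/q_1, MU_q_2 = 1. Tangency: 12/q_1 = p_1/p_2.
So q_1*(p_1,p_2) = 12·p_2/p_1, independent of income; and q_2* = (I − 12·p_2)/p_2.
At the given prices: q_1* = 12·8/8 = 12.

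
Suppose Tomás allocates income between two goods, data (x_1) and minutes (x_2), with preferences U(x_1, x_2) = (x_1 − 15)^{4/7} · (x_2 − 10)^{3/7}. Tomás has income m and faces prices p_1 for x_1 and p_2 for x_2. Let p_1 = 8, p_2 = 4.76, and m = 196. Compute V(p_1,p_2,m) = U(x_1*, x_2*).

V = 2.2402

Let x_1' = x_1−15, x_2' = x_2−10. MRS = (4/3)·x_2'/x_1' = p_1/p_2.
After buying the subsistence bundle (15, 10), a share 4/7 of the remaining income goes to x_1: x_1* = 15 + 4/7·(m − 15p_1 − 10p_2)/p_1.
Discretionary income = 196 − 15·8 − 10·4.76 = 28.4; x_1* = 15 + 4/7·28.4/8 = 17.0286; x_2* = 10 + 3/7·28.4/4.76 = 12.557.
Utility at the optimum: U(17.0286, 12.557) = 2.2402.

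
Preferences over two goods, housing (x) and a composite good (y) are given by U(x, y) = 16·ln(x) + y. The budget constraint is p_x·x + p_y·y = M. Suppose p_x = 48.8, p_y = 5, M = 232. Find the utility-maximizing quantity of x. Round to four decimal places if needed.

Set MRS = p_x/p_y: (16/x)/1 = p_x/p_y.
So x*(p_x,p_y) = 16·p_y/p_x, independent of income; and y* = (M − 16·p_y)/p_y.
At the given prices: x* = 16·5/48.8 = 1.6393.

x* = 1.6393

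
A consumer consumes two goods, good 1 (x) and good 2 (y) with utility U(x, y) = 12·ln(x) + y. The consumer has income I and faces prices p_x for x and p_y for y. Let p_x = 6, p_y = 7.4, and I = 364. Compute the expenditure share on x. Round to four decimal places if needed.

So x*(p_x,p_y) = 12·p_y/p_x, independent of income; and y* = (I − 12·p_y)/p_y.
At the given prices: x* = 12·7.4/6 = 14.8, and y* = 37.1892.
Expenditure on x: 6·14.8 = 88.8; share = 0.244.

share on x = 0.244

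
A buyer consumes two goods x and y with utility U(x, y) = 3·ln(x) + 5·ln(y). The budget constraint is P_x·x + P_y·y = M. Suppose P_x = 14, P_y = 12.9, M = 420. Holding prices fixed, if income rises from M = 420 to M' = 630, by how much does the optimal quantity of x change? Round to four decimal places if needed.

MU_x/MU_y = (3·y)/(5·x); tangency sets this equal to P_x/P_y.
Rearranging, P_y·y = (5/3)·P_x·x. Substituting into the budget gives P_x·x·(1 + (5/3)) = M.
Demand: x*(P_x,P_y,M) = 0.375·M/P_x and y* = 0.625·M/P_y.
At P_x=14, P_y=12.9, M=420: x* = 0.375·420/14 = 11.25.
At M' = 630: x* = 16.875. Change: 16.875 − 11.25 = 5.625.

Δx* = 5.625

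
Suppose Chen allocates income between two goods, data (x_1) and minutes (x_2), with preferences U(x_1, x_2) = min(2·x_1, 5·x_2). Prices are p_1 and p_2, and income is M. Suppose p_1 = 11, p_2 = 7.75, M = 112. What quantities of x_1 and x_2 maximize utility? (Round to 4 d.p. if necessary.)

x_1* = 7.9433, x_2* = 3.1773

With perfect complements, no substitution: consume in ratio x_1:x_2 = 5:2.
Budget: p_1·x_1 + p_2·(2/5)·x_1 = M, so (5·p_1 + 2·p_2)·x_1 = 5·M.
Demand: x_1*(p_1,p_2,M) = 5·M/(5·p_1 + 2·p_2), x_2* = 2·M/(5·p_1 + 2·p_2).
Here 5·11 + 2·7.75 = 70.5, giving x_1* = 7.9433 and x_2* = 3.1773.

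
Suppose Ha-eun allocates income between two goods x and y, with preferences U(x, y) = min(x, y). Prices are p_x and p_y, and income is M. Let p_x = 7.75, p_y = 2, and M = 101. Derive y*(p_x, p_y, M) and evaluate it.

y* = 10.359

With perfect complements, no substitution: consume in ratio x:y = 1:1.
Budget: p_x·x + p_y·x = M, so (p_x + p_y)·x = M.
Demand: x*(p_x,p_y,M) = M/(p_x + p_y), y* = M/(p_x + p_y).
Here 7.75 + 2 = 9.75, giving y* = 10.359.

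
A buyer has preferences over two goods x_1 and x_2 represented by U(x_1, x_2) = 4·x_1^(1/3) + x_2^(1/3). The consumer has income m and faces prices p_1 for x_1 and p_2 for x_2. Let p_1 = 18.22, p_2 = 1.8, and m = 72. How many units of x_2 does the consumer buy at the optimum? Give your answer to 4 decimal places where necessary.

MRS = MU_x_1/MU_x_2 = 4·(x_2/x_1)^(2/3). Set equal to p_1/p_2.
Solve for the ratio: x_2/x_1 = [(1/4)·p_1/p_2]^(1.5).
Substitute x_2 = (x_2/x_1)·x_1 into the budget: x_1* = m/(p_1 + p_2·(x_2/x_1)).
Numerically x_2/x_1 = 4.025537, so x_1* = 72/(18.22 + 1.8·4.025537) = 2.8273 and x_2* = 4.025537·2.8273 = 11.3814.

x_2* = 11.3814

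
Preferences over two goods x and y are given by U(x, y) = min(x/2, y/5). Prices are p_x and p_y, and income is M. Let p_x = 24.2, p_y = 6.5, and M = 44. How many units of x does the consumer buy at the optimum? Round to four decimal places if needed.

x* = 1.0878

Demand: x*(p_x,p_y,M) = 2·M/(2·p_x + 5·p_y), y* = 5·M/(2·p_x + 5·p_y).
Here 2·24.2 + 5·6.5 = 80.9, giving x* = 1.0878.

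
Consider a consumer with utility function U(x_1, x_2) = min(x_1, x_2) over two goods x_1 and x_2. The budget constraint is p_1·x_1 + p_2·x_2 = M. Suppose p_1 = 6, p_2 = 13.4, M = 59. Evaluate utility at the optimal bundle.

With perfect complements, no substitution: consume in ratio x_1:x_2 = 1:1.
Budget: p_1·x_1 + p_2·x_1 = M, so (p_1 + p_2)·x_1 = M.
Demand: x_1*(p_1,p_2,M) = M/(p_1 + p_2), x_2* = M/(p_1 + p_2).
Here 6 + 13.4 = 19.4, giving x_1* = 3.0412 and x_2* = 3.0412.
Utility at the optimum: U(3.0412, 3.0412) = 3.0412.

V = 3.0412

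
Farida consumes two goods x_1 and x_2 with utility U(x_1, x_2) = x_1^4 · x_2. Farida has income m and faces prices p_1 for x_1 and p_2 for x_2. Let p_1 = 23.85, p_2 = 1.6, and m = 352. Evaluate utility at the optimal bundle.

At p_1=23.85, p_2=1.6, m=352: x_1* = 0.8·352/23.85 = 11.8071, x_2* = 44.
Utility at the optimum: U(11.8071, 44) = 855125.2785.

V = 855125.2785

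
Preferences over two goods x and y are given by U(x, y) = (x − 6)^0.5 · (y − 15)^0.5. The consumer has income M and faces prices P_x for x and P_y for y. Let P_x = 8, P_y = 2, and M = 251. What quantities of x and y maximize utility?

Substituting into the budget: x* = 6 + 0.5·(M − 6·P_x − 15·P_y)/P_x, and y* = 15 + 0.5·(…)/P_y.
Discretionary income = 251 − 6·8 − 15·2 = 173; x* = 6 + 0.5·173/8 = 16.8125; y* = 15 + 0.5·173/2 = 58.25.

x* = 16.8125, y* = 58.25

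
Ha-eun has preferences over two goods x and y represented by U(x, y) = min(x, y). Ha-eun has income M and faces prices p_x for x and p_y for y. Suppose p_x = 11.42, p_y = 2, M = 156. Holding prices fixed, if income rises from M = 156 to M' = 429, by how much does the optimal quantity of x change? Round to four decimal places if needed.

With perfect complements, no substitution: consume in ratio x:y = 1:1.
Budget: p_x·x + p_y·x = M, so (p_x + p_y)·x = M.
Demand: x*(p_x,p_y,M) = M/(p_x + p_y), y* = M/(p_x + p_y).
Here 11.42 + 2 = 13.42, giving x* = 11.6244.
At M' = 429: x* = 31.9672. Change: 31.9672 − 11.6244 = 20.3428.

Δx* = 20.3428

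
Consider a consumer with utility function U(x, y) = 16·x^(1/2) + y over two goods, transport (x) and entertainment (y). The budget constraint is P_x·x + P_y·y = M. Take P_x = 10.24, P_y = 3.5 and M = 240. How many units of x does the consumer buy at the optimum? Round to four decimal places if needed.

x* = 7.4768

Set MRS = P_x/P_y: 8·x^(−1/2) = P_x/P_y.
Thus x* = (8·P_y/P_x)² — independent of M — with the rest of income spent on y.
Plugging in: x* = (8·3.5/10.24)² = 7.4768.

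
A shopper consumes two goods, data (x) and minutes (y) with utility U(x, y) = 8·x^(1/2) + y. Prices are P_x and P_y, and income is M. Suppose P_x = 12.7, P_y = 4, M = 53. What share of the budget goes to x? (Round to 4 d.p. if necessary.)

share on x = 0.3803

Plugging in: x* = (4·4/12.7)² = 1.5872, y* = 8.2106.
Expenditure on x: 12.7·1.5872 = 20.1575; share = 0.3803.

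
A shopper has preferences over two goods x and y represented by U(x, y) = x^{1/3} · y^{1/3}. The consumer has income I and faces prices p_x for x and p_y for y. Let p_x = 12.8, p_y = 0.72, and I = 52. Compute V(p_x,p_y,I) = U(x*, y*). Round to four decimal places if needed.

The MRS is y/x. Set MRS = p_x/p_y.
So 1/3·p_y·y = 1/3·p_x·x; combined with the budget, a share 0.5 of income goes to x.
Demand: x*(p_x,p_y,I) = 0.5·I/p_x and y* = 0.5·I/p_y.
At p_x=12.8, p_y=0.72, I=52: x* = 0.5·52/12.8 = 2.0312, y* = 36.1111.
Utility at the optimum: U(2.0312, 36.1111) = 4.186.

V = 4.186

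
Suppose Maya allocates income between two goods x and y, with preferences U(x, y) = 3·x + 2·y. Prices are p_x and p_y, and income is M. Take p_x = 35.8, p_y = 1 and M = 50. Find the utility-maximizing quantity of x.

x* = 0

Linear utility — the consumer picks whichever good has higher MU/price: 3/35.8 = 0.0838 vs 2/1 = 2.
y gives more utility per dollar, so spend all income on y: y* = M/p_y, x* = 0.
Numerically: x* = 0, y* = 50.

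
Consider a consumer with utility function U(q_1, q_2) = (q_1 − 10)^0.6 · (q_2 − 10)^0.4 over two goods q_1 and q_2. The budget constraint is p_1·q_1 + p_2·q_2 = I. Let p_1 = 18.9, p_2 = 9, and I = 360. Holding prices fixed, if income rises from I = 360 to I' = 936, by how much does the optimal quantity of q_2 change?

MRS = (3/2)·(q_2−10)/(q_1−10). Tangency with p_1/p_2 gives q_2−10 = (2/3)·(p_1/p_2)·(q_1−10).
After buying the subsistence bundle (10, 10), a share 0.6 of the remaining income goes to q_1: q_1* = 10 + 0.6·(I − 10p_1 − 10p_2)/p_1.
Discretionary income = 360 − 10·18.9 − 10·9 = 81; q_2* = 10 + 0.4·81/9 = 13.6.
At I' = 936: q_2* = 39.2. Change: 39.2 − 13.6 = 25.6.

Δq_2* = 25.6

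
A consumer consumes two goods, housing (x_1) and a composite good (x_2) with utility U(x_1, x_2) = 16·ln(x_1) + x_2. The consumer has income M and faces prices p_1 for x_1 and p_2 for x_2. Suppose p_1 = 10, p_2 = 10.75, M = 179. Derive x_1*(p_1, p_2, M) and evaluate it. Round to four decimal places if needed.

Set MRS = p_1/p_2: (16/x_1)/1 = p_1/p_2.
So x_1*(p_1,p_2) = 16·p_2/p_1, independent of income; and x_2* = (M − 16·p_2)/p_2.
At the given prices: x_1* = 16·10.75/10 = 17.2.

x_1* = 17.2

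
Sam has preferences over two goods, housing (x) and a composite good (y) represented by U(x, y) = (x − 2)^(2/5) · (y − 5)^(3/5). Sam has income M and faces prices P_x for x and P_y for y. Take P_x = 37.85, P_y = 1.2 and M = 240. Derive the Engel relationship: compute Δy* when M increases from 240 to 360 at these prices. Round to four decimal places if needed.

Discretionary income = 240 − 2·37.85 − 5·1.2 = 158.3; y* = 5 + 0.6·158.3/1.2 = 84.15.
At M' = 360: y* = 144.15. Change: 144.15 − 84.15 = 60.

Δy* = 60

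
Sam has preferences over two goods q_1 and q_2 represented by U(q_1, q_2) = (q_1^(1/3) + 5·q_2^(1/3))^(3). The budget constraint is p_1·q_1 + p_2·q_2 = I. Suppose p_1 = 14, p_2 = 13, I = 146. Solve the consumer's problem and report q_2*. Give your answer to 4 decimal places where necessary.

MU_q_1 ∝ q_1^(-2/3), MU_q_2 ∝ 5·q_2^(-2/3), so MRS = (1/5)·(q_2/q_1)^(2/3) = p_1/p_2.
Hence q_2/q_1 = (5·p_1/p_2)^(1/(2/3)), i.e. raised to the 1.5 power.
Substitute q_2 = (q_2/q_1)·q_1 into the budget: q_1* = I/(p_1 + p_2·(q_2/q_1)).
Numerically q_2/q_1 = 12.494878, so q_1* = 146/(14 + 13·12.494878) = 0.8275 and q_2* = 12.494878·0.8275 = 10.3396.

q_2* = 10.3396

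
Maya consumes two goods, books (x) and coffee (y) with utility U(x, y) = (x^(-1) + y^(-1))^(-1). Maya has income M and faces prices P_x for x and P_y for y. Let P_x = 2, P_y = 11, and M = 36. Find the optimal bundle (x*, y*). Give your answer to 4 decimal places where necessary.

x* = 5.3808, y* = 2.2944

MRS = MU_x/MU_y = (y/x)^(2). Set equal to P_x/P_y.
Solve for the ratio: y/x = [P_x/P_y]^(0.5).
Substitute y = (y/x)·x into the budget: x* = M/(P_x + P_y·(y/x)).
Numerically y/x = 0.426401, so x* = 36/(2 + 11·0.426401) = 5.3808 and y* = 0.426401·5.3808 = 2.2944.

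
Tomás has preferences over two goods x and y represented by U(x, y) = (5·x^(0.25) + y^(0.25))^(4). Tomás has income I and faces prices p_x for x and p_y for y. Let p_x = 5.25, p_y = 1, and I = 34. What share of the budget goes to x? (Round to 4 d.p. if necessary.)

From the CES first-order condition, 5·(y/x)^(0.75) = p_x/p_y.
Hence y/x = ((1/5)·p_x/p_y)^(1/(0.75)), i.e. raised to the 4/3 power.
With the ratio pinned down, the budget gives x* = I/(p_x + p_y·(y/x)) and y* = (y/x)·x*.
Numerically y/x = 1.067216, so x* = 34/(5.25 + 1·1.067216) = 5.3821 and y* = 1.067216·5.3821 = 5.7439.
Expenditure on x: 5.25·5.3821 = 28.2561; share = 0.8311.

share on x = 0.8311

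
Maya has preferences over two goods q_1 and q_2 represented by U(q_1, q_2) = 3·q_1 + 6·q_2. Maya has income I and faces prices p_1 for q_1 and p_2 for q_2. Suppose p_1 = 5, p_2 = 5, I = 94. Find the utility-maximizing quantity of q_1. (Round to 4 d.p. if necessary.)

Perfect substitutes: compare marginal utility per dollar. 3/p_1 vs 6/p_2 → 0.6 vs 1.2.
q_2 gives more utility per dollar, so spend all income on q_2: q_2* = I/p_2, q_1* = 0.
Numerically: q_1* = 0, q_2* = 18.8.

q_1* = 0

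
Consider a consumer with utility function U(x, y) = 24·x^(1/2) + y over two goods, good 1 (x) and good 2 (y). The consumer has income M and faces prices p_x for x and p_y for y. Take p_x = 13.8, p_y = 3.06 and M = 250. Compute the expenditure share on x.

share on x = 0.3908

Set MRS = p_x/p_y: 12·x^(−1/2) = p_x/p_y.
Thus x* = (12·p_y/p_x)² — independent of M — with the rest of income spent on y.
Plugging in: x* = (12·3.06/13.8)² = 7.0802, y* = 49.7689.
Expenditure on x: 13.8·7.0802 = 97.7071; share = 0.3908.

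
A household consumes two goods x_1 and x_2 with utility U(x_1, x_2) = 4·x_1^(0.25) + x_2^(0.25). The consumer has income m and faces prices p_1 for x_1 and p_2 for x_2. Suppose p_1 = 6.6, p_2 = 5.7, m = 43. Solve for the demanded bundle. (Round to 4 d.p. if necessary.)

Numerically x_2/x_1 = 0.19149, so x_1* = 43/(6.6 + 5.7·0.19149) = 5.5906 and x_2* = 0.19149·5.5906 = 1.0705.

x_1* = 5.5906, x_2* = 1.0705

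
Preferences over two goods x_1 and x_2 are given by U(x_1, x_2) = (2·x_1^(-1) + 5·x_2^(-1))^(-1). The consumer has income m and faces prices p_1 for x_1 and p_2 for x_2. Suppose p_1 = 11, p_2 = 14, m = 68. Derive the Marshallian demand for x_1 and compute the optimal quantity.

x_1* = 2.2207

MRS = MU_x_1/MU_x_2 = (2/5)·(x_2/x_1)^(2). Set equal to p_1/p_2.
Solve for the ratio: x_2/x_1 = [(5/2)·p_1/p_2]^(0.5).
Substitute x_2 = (x_2/x_1)·x_1 into the budget: x_1* = m/(p_1 + p_2·(x_2/x_1)).
Numerically x_2/x_1 = 1.40153, so x_1* = 68/(11 + 14·1.40153) = 2.2207.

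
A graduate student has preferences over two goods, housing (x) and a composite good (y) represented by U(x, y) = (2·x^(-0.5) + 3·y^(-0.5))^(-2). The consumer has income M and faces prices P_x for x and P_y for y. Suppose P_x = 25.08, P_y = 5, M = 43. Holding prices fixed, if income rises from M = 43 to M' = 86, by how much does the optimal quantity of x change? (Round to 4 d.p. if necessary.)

Δx* = 0.9711

From the CES first-order condition, (2/3)·(y/x)^(1.5) = P_x/P_y.
Solve for the ratio: y/x = [(3/2)·P_x/P_y]^(2/3).
Substitute y = (y/x)·x into the budget: x* = M/(P_x + P_y·(y/x)).
Numerically y/x = 3.839717, so x* = 43/(25.08 + 5·3.839717) = 0.9711.
At M' = 86: x* = 1.9422. Change: 1.9422 − 0.9711 = 0.9711.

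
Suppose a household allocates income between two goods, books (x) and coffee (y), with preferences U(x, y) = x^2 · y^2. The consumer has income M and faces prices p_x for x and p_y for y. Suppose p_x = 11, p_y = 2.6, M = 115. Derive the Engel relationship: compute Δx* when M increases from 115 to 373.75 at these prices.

Δx* = 11.7614

Tangency: MRS = y/x = p_x/p_y.
Rearranging, p_y·y = p_x·x. Substituting into the budget gives p_x·x·(1 + 1) = M.
Demand: x*(p_x,p_y,M) = 0.5·M/p_x and y* = 0.5·M/p_y.
At p_x=11, p_y=2.6, M=115: x* = 0.5·115/11 = 5.2273.
At M' = 373.75: x* = 16.9886. Change: 16.9886 − 5.2273 = 11.7614.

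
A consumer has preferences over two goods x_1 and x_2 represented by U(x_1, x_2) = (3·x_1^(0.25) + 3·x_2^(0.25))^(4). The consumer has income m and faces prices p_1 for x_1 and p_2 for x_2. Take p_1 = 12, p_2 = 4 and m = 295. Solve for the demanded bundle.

MU_x_1 ∝ 3·x_1^(-0.75), MU_x_2 ∝ 3·x_2^(-0.75), so MRS = (x_2/x_1)^(0.75) = p_1/p_2.
Hence x_2/x_1 = (p_1/p_2)^(1/(0.75)), i.e. raised to the 4/3 power.
Substitute x_2 = (x_2/x_1)·x_1 into the budget: x_1* = m/(p_1 + p_2·(x_2/x_1)).
Numerically x_2/x_1 = 4.326749, so x_1* = 295/(12 + 4·4.326749) = 10.0659 and x_2* = 4.326749·10.0659 = 43.5524.

x_1* = 10.0659, x_2* = 43.5524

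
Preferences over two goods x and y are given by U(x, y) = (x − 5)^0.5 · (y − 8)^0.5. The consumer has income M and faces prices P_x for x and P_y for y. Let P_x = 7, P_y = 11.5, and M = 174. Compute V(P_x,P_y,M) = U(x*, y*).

Let x' = x−5, y' = y−8. MRS = y'/x' = P_x/P_y.
After buying the subsistence bundle (5, 8), a share 0.5 of the remaining income goes to x: x* = 5 + 0.5·(M − 5P_x − 8P_y)/P_x.
Discretionary income = 174 − 5·7 − 8·11.5 = 47; x* = 5 + 0.5·47/7 = 8.3571; y* = 8 + 0.5·47/11.5 = 10.0435.
Utility at the optimum: U(8.3571, 10.0435) = 2.6192.

V = 2.6192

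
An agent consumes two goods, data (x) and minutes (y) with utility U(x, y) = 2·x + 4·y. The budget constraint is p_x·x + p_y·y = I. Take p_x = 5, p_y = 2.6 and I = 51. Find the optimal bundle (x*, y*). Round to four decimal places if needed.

Perfect substitutes: compare marginal utility per dollar. 2/p_x vs 4/p_y → 0.4 vs 1.5385.
y gives more utility per dollar, so spend all income on y: y* = I/p_y, x* = 0.
Numerically: x* = 0, y* = 19.6154.

x* = 0, y* = 19.6154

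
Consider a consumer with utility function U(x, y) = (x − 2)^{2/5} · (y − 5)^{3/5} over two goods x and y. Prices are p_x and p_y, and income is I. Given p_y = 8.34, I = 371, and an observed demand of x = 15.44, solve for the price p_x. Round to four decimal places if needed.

p_x = 9.25

This is Cobb-Douglas in (x−2, y−5): tangency gives 0.4·p_y·(y−5) = 0.6·p_x·(x−2).
After buying the subsistence bundle (2, 5), a share 0.4 of the remaining income goes to x: x* = 2 + 0.4·(I − 2p_x − 5p_y)/p_x.
Set x* = 15.44 in the demand function and solve for p_x: p_x = 9.25.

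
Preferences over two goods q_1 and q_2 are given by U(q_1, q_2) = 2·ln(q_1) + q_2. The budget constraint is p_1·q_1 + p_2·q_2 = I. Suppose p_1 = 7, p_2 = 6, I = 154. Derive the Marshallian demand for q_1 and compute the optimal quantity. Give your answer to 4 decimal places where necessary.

q_1* = 1.7143

So q_1*(p_1,p_2) = 2·p_2/p_1, independent of income; and q_2* = (I − 2·p_2)/p_2.
At the given prices: q_1* = 2·6/7 = 1.7143.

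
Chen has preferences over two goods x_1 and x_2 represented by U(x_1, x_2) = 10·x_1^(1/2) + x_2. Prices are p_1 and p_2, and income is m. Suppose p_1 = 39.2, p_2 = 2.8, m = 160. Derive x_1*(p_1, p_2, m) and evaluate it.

MU_x_1 = 5/√x_1, MU_x_2 = 1. Tangency: 5/√x_1 = p_1/p_2.
Solve: √x_1 = 5·p_2/p_1, so x_1*(p_1,p_2) = (5·p_2/p_1)², and x_2* = (m − p_1·x_1*)/p_2.
Plugging in: x_1* = (5·2.8/39.2)² = 0.1276.

x_1* = 0.1276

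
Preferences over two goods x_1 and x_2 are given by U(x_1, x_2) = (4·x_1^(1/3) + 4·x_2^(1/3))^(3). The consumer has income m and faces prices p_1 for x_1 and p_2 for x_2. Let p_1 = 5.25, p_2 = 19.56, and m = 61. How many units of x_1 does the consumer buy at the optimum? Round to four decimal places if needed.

With the ratio pinned down, the budget gives x_1* = m/(p_1 + p_2·(x_2/x_1)) and x_2* = (x_2/x_1)·x_1*.
Numerically x_2/x_1 = 0.139055, so x_1* = 61/(5.25 + 19.56·0.139055) = 7.6538.

x_1* = 7.6538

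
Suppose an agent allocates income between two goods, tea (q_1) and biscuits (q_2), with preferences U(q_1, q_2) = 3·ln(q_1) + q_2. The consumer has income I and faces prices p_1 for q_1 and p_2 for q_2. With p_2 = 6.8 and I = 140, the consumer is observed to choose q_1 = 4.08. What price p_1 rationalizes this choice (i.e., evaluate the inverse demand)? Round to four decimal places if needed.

p_1 = 5

Set MRS = p_1/p_2: (3/q_1)/1 = p_1/p_2.
So q_1*(p_1,p_2) = 3·p_2/p_1, independent of income; and q_2* = (I − 3·p_2)/p_2.
Set q_1* = 4.08 in the demand function and solve for p_1: p_1 = 5.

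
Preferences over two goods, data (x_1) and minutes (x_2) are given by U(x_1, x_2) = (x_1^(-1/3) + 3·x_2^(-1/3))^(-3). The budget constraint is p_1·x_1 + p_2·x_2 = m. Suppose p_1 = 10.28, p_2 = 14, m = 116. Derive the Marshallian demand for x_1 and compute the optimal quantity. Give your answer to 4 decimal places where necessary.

With the ratio pinned down, the budget gives x_1* = m/(p_1 + p_2·(x_2/x_1)) and x_2* = (x_2/x_1)·x_1*.
Numerically x_2/x_1 = 1.808172, so x_1* = 116/(10.28 + 14·1.808172) = 3.2589.

x_1* = 3.2589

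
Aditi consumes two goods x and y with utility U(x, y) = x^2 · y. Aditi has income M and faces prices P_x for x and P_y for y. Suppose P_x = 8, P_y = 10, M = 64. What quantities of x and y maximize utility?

The MRS is 2·y/x. Set MRS = P_x/P_y.
So 2·P_y·y = P_x·x; combined with the budget, a share 2/3 of income goes to x.
Demand: x*(P_x,P_y,M) = 2/3·M/P_x and y* = 1/3·M/P_y.
At P_x=8, P_y=10, M=64: x* = 2/3·64/8 = 5.3333, y* = 2.1333.

x* = 5.3333, y* = 2.1333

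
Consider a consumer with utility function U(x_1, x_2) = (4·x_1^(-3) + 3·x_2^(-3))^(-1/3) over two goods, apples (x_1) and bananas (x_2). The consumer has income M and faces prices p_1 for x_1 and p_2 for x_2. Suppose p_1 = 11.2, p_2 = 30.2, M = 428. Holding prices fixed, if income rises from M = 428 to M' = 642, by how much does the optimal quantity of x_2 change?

From the CES first-order condition, (4/3)·(x_2/x_1)^(4) = p_1/p_2.
Hence x_2/x_1 = ((3/4)·p_1/p_2)^(1/(4)), i.e. raised to the 0.25 power.
With the ratio pinned down, the budget gives x_1* = M/(p_1 + p_2·(x_2/x_1)) and x_2* = (x_2/x_1)·x_1*.
Numerically x_2/x_1 = 0.72622, so x_1* = 428/(11.2 + 30.2·0.72622) = 12.9181 and x_2* = 0.72622·12.9181 = 9.3814.
At M' = 642: x_2* = 14.0721. Change: 14.0721 − 9.3814 = 4.6907.

Δx_2* = 4.6907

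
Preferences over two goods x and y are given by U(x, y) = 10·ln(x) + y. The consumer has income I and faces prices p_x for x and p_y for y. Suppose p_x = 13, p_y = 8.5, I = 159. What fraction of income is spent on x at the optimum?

share on x = 0.5346

So x*(p_x,p_y) = 10·p_y/p_x, independent of income; and y* = (I − 10·p_y)/p_y.
At the given prices: x* = 10·8.5/13 = 6.5385, and y* = 8.7059.
Expenditure on x: 13·6.5385 = 85; share = 0.5346.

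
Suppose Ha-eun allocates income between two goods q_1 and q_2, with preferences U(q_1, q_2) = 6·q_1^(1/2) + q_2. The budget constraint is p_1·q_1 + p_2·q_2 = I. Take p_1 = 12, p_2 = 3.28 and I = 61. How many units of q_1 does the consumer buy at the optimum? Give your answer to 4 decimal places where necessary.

q_1* = 0.6724

MU_q_1 = 3/√q_1, MU_q_2 = 1. Tangency: 3/√q_1 = p_1/p_2.
Solve: √q_1 = 3·p_2/p_1, so q_1*(p_1,p_2) = (3·p_2/p_1)², and q_2* = (I − p_1·q_1*)/p_2.
Plugging in: q_1* = (3·3.28/12)² = 0.6724.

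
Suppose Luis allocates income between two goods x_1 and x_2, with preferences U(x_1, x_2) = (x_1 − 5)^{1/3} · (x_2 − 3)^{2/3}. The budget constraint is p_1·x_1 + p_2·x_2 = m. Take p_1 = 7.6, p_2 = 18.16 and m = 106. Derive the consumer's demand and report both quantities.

MRS = (1/2)·(x_2−3)/(x_1−5). Tangency with p_1/p_2 gives x_2−3 = 2·(p_1/p_2)·(x_1−5).
Substituting into the budget: x_1* = 5 + 1/3·(m − 5·p_1 − 3·p_2)/p_1, and x_2* = 3 + 2/3·(…)/p_2.
Discretionary income = 106 − 5·7.6 − 3·18.16 = 13.52; x_1* = 5 + 1/3·13.52/7.6 = 5.593; x_2* = 3 + 2/3·13.52/18.16 = 3.4963.

x_1* = 5.593, x_2* = 3.4963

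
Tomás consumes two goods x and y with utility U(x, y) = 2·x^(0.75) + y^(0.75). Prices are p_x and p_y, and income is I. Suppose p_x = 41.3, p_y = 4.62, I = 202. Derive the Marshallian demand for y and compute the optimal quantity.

y* = 42.7651

From the CES first-order condition, 2·(y/x)^(0.25) = p_x/p_y.
Solve for the ratio: y/x = [(1/2)·p_x/p_y]^(4).
With the ratio pinned down, the budget gives x* = I/(p_x + p_y·(y/x)) and y* = (y/x)·x*.
Numerically y/x = 399.128116, so x* = 202/(41.3 + 4.62·399.128116) = 0.1071 and y* = 399.128116·0.1071 = 42.7651.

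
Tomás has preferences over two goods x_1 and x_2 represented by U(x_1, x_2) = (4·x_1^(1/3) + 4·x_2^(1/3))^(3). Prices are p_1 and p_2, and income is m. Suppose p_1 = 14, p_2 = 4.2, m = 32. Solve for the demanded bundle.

x_1* = 0.8089, x_2* = 4.9227

From the CES first-order condition, (x_2/x_1)^(2/3) = p_1/p_2.
Solve for the ratio: x_2/x_1 = [p_1/p_2]^(1.5).
With the ratio pinned down, the budget gives x_1* = m/(p_1 + p_2·(x_2/x_1)) and x_2* = (x_2/x_1)·x_1*.
Numerically x_2/x_1 = 6.085806, so x_1* = 32/(14 + 4.2·6.085806) = 0.8089 and x_2* = 6.085806·0.8089 = 4.9227.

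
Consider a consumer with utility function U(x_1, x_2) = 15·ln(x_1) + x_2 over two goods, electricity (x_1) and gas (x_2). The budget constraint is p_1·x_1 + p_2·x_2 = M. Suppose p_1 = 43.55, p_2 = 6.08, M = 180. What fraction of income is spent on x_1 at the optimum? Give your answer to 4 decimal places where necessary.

Set MRS = p_1/p_2: (15/x_1)/1 = p_1/p_2.
So x_1*(p_1,p_2) = 15·p_2/p_1, independent of income; and x_2* = (M − 15·p_2)/p_2.
At the given prices: x_1* = 15·6.08/43.55 = 2.0941, and x_2* = 14.6053.
Expenditure on x_1: 43.55·2.0941 = 91.2; share = 0.5067.

share on x_1 = 0.5067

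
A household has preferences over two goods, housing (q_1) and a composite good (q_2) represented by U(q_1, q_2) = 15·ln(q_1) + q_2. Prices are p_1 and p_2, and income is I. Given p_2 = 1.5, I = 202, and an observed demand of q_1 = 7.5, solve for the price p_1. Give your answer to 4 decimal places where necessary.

Set MRS = p_1/p_2: (15/q_1)/1 = p_1/p_2.
So q_1*(p_1,p_2) = 15·p_2/p_1, independent of income; and q_2* = (I − 15·p_2)/p_2.
Set q_1* = 7.5 in the demand function and solve for p_1: p_1 = 3.

p_1 = 3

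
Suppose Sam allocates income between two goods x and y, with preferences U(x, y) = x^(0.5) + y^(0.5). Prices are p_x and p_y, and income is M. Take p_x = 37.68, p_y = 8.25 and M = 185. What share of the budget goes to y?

share on y = 0.8204

MU_x ∝ x^(-0.5), MU_y ∝ y^(-0.5), so MRS = (y/x)^(0.5) = p_x/p_y.
Solve for the ratio: y/x = [p_x/p_y]^(2).
With the ratio pinned down, the budget gives x* = M/(p_x + p_y·(y/x)) and y* = (y/x)·x*.
Numerically y/x = 20.85998, so x* = 185/(37.68 + 8.25·20.85998) = 0.8819 and y* = 20.85998·0.8819 = 18.3964.
Expenditure on y: 8.25·18.3964 = 151.7701; share = 0.8204.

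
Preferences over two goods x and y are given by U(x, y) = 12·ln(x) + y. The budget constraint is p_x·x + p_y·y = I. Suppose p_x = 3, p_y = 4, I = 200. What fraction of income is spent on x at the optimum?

MU_x = 12/x, MU_y = 1. Tangency: 12/x = p_x/p_y.
So x*(p_x,p_y) = 12·p_y/p_x, independent of income; and y* = (I − 12·p_y)/p_y.
At the given prices: x* = 12·4/3 = 16, and y* = 38.
Expenditure on x: 3·16 = 48; share = 0.24.

share on x = 0.24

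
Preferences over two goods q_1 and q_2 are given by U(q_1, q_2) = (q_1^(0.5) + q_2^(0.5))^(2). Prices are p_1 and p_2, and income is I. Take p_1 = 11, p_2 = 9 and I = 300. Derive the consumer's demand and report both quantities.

q_1* = 12.2727, q_2* = 18.3333

MRS = MU_q_1/MU_q_2 = (q_2/q_1)^(0.5). Set equal to p_1/p_2.
Hence q_2/q_1 = (p_1/p_2)^(1/(0.5)), i.e. raised to the 2 power.
With the ratio pinned down, the budget gives q_1* = I/(p_1 + p_2·(q_2/q_1)) and q_2* = (q_2/q_1)·q_1*.
Numerically q_2/q_1 = 1.493827, so q_1* = 300/(11 + 9·1.493827) = 12.2727 and q_2* = 1.493827·12.2727 = 18.3333.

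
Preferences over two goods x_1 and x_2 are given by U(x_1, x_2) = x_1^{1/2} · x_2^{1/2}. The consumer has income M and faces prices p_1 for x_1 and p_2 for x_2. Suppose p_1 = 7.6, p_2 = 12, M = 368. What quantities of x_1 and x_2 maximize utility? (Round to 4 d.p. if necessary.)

x_1* = 24.2105, x_2* = 15.3333

The MRS is x_2/x_1. Set MRS = p_1/p_2.
Rearranging, p_2·x_2 = p_1·x_1. Substituting into the budget gives p_1·x_1·(1 + 1) = M.
Demand: x_1*(p_1,p_2,M) = 0.5·M/p_1 and x_2* = 0.5·M/p_2.
At p_1=7.6, p_2=12, M=368: x_1* = 0.5·368/7.6 = 24.2105, x_2* = 15.3333.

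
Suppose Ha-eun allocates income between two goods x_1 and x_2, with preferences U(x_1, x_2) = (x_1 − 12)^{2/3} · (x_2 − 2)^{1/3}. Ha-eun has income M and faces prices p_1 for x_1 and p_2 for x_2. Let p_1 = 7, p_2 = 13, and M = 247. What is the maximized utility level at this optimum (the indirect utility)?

V = 8.4251

MRS = 2·(x_2−2)/(x_1−12). Tangency with p_1/p_2 gives x_2−2 = (1/2)·(p_1/p_2)·(x_1−12).
Substituting into the budget: x_1* = 12 + 2/3·(M − 12·p_1 − 2·p_2)/p_1, and x_2* = 2 + 1/3·(…)/p_2.
Discretionary income = 247 − 12·7 − 2·13 = 137; x_1* = 12 + 2/3·137/7 = 25.0476; x_2* = 2 + 1/3·137/13 = 5.5128.
Utility at the optimum: U(25.0476, 5.5128) = 8.4251.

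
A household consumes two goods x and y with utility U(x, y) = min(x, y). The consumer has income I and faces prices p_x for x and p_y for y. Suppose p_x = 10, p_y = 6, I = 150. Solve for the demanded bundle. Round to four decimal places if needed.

x* = 9.375, y* = 9.375

Leontief preferences: the optimum is at the kink where x/1 = y/1, i.e. y = x.
Budget: p_x·x + p_y·x = I, so (p_x + p_y)·x = I.
Demand: x*(p_x,p_y,I) = I/(p_x + p_y), y* = I/(p_x + p_y).
Here 10 + 6 = 16, giving x* = 9.375 and y* = 9.375.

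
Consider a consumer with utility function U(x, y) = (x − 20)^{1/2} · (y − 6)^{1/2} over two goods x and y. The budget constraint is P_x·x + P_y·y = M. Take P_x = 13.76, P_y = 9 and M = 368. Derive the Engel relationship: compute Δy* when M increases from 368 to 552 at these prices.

MRS = (y−6)/(x−20). Tangency with P_x/P_y gives y−6 = (P_x/P_y)·(x−20).
After buying the subsistence bundle (20, 6), a share 0.5 of the remaining income goes to x: x* = 20 + 0.5·(M − 20P_x − 6P_y)/P_x.
Discretionary income = 368 − 20·13.76 − 6·9 = 38.8; y* = 6 + 0.5·38.8/9 = 8.1556.
At M' = 552: y* = 18.3778. Change: 18.3778 − 8.1556 = 10.2222.

Δy* = 10.2222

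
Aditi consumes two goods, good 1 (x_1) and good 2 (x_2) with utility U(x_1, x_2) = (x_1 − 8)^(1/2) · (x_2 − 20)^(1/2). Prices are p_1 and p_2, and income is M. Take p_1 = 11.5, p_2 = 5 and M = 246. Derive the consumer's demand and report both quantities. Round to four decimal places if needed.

MRS = (x_2−20)/(x_1−8). Tangency with p_1/p_2 gives x_2−20 = (p_1/p_2)·(x_1−8).
After buying the subsistence bundle (8, 20), a share 0.5 of the remaining income goes to x_1: x_1* = 8 + 0.5·(M − 8p_1 − 20p_2)/p_1.
Discretionary income = 246 − 8·11.5 − 20·5 = 54; x_1* = 8 + 0.5·54/11.5 = 10.3478; x_2* = 20 + 0.5·54/5 = 25.4.

x_1* = 10.3478, x_2* = 25.4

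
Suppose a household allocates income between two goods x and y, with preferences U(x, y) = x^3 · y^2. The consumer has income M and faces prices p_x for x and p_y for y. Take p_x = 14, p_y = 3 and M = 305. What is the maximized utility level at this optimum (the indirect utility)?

V = 3693569.8294

Tangency: MRS = (3/2)·y/x = p_x/p_y.
So 3·p_y·y = 2·p_x·x; combined with the budget, a share 0.6 of income goes to x.
Demand: x*(p_x,p_y,M) = 0.6·M/p_x and y* = 0.4·M/p_y.
At p_x=14, p_y=3, M=305: x* = 0.6·305/14 = 13.0714, y* = 40.6667.
Utility at the optimum: U(13.0714, 40.6667) = 3693569.8294.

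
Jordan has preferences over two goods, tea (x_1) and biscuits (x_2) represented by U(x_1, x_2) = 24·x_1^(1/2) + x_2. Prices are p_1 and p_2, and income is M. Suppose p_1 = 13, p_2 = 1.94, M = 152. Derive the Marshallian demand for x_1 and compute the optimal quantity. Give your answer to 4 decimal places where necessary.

x_1* = 3.2069

MU_x_1 = 12/√x_1, MU_x_2 = 1. Tangency: 12/√x_1 = p_1/p_2.
Thus x_1* = (12·p_2/p_1)² — independent of M — with the rest of income spent on x_2.
Plugging in: x_1* = (12·1.94/13)² = 3.2069.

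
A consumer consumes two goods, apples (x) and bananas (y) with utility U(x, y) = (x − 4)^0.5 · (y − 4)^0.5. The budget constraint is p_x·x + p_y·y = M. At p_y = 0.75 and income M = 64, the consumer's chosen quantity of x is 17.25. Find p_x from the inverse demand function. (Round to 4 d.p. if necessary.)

This is Cobb-Douglas in (x−4, y−4): tangency gives 0.5·p_y·(y−4) = 0.5·p_x·(x−4).
Substituting into the budget: x* = 4 + 0.5·(M − 4·p_x − 4·p_y)/p_x, and y* = 4 + 0.5·(…)/p_y.
Set x* = 17.25 in the demand function and solve for p_x: p_x = 2.

p_x = 2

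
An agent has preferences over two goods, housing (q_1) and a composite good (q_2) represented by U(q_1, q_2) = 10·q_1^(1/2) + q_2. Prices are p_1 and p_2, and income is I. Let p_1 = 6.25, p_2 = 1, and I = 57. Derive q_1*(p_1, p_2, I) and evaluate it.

Utility is quasi-linear in q_2; the FOC for q_1 is 5/√q_1 = p_1/p_2.
Thus q_1* = (5·p_2/p_1)² — independent of I — with the rest of income spent on q_2.
Plugging in: q_1* = (5·1/6.25)² = 0.64.

q_1* = 0.64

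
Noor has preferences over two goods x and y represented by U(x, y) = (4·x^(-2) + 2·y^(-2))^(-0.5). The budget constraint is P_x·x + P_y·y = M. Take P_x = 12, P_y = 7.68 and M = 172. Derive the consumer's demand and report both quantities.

x* = 9.0178, y* = 8.3055

From the CES first-order condition, 2·(y/x)^(3) = P_x/P_y.
Hence y/x = ((1/2)·P_x/P_y)^(1/(3)), i.e. raised to the 1/3 power.
Substitute y = (y/x)·x into the budget: x* = M/(P_x + P_y·(y/x)).
Numerically y/x = 0.921008, so x* = 172/(12 + 7.68·0.921008) = 9.0178 and y* = 0.921008·9.0178 = 8.3055.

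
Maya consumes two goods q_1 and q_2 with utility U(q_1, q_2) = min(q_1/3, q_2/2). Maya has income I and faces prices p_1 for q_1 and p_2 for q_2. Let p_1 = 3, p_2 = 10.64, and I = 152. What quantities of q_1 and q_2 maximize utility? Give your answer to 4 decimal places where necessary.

Demand: q_1*(p_1,p_2,I) = 3·I/(3·p_1 + 2·p_2), q_2* = 2·I/(3·p_1 + 2·p_2).
Here 3·3 + 2·10.64 = 30.28, giving q_1* = 15.0594 and q_2* = 10.0396.

q_1* = 15.0594, q_2* = 10.0396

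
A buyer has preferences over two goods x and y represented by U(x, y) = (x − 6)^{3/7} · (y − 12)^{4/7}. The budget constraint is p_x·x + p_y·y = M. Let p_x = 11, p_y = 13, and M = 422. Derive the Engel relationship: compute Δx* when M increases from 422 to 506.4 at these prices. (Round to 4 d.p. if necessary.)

Let x' = x−6, y' = y−12. MRS = (3/4)·y'/x' = p_x/p_y.
Substituting into the budget: x* = 6 + 3/7·(M − 6·p_x − 12·p_y)/p_x, and y* = 12 + 4/7·(…)/p_y.
Discretionary income = 422 − 6·11 − 12·13 = 200; x* = 6 + 3/7·200/11 = 13.7922.
At M' = 506.4: x* = 17.0805. Change: 17.0805 − 13.7922 = 3.2883.

Δx* = 3.2883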